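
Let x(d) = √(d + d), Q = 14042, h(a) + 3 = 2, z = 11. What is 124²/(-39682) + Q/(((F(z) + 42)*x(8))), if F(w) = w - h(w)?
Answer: 138473357/2142828 ≈ 64.622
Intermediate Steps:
h(a) = -1 (h(a) = -3 + 2 = -1)
F(w) = 1 + w (F(w) = w - 1*(-1) = w + 1 = 1 + w)
x(d) = √2*√d (x(d) = √(2*d) = √2*√d)
124²/(-39682) + Q/(((F(z) + 42)*x(8))) = 124²/(-39682) + 14042/((((1 + 11) + 42)*(√2*√8))) = 15376*(-1/39682) + 14042/(((12 + 42)*(√2*(2*√2)))) = -7688/19841 + 14042/((54*4)) = -7688/19841 + 14042/216 = -7688/19841 + 14042*(1/216) = -7688/19841 + 7021/108 = 138473357/2142828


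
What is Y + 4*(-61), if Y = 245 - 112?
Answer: -111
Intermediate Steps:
Y = 133
Y + 4*(-61) = 133 + 4*(-61) = 133 - 244 = -111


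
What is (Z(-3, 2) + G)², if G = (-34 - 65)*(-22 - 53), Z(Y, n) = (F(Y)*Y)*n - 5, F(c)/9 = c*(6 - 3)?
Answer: 62504836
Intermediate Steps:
F(c) = 27*c (F(c) = 9*(c*(6 - 3)) = 9*(c*3) = 9*(3*c) = 27*c)
Z(Y, n) = -5 + 27*n*Y² (Z(Y, n) = ((27*Y)*Y)*n - 5 = (27*Y²)*n - 5 = 27*n*Y² - 5 = -5 + 27*n*Y²)
G = 7425 (G = -99*(-75) = 7425)
(Z(-3, 2) + G)² = ((-5 + 27*2*(-3)²) + 7425)² = ((-5 + 27*2*9) + 7425)² = ((-5 + 486) + 7425)² = (481 + 7425)² = 7906² = 62504836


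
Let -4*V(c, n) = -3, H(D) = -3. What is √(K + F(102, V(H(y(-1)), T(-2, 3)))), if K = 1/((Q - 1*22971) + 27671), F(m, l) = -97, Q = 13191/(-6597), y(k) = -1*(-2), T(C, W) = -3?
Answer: 4*I*√647034393218686/10330903 ≈ 9.8488*I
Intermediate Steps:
y(k) = 2
Q = -4397/2199 (Q = 13191*(-1/6597) = -4397/2199 ≈ -1.9995)
V(c, n) = ¾ (V(c, n) = -¼*(-3) = ¾)
K = 2199/10330903 (K = 1/((-4397/2199 - 1*22971) + 27671) = 1/((-4397/2199 - 22971) + 27671) = 1/(-50517626/2199 + 27671) = 1/(10330903/2199) = 2199/10330903 ≈ 0.00021286)
√(K + F(102, V(H(y(-1)), T(-2, 3)))) = √(2199/10330903 - 97) = √(-1002095392/10330903) = 4*I*√647034393218686/10330903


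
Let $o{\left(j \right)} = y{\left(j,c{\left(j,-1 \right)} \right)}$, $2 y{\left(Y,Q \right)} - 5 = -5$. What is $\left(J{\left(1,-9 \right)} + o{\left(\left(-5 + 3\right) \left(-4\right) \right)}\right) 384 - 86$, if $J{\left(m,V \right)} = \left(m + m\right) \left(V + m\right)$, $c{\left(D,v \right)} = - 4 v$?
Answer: $-6230$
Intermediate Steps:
$J{\left(m,V \right)} = 2 m \left(V + m\right)$
$y{\left(Y,Q \right)} = 0$ ($y{\left(Y,Q \right)} = \frac{5}{2} + \frac{1}{2} \left(-5\right) = \frac{5}{2} - \frac{5}{2} = 0$)
$o{\left(j \right)} = 0$
$\left(J{\left(1,-9 \right)} + o{\left(\left(-5 + 3\right) \left(-4\right) \right)}\right) 384 - 86 = \left(2 \cdot 1 \left(-9 + 1\right) + 0\right) 384 - 86 = \left(2 \cdot 1 \left(-8\right) + 0\right) 384 - 86 = \left(-16 + 0\right) 384 - 86 = \left(-16\right) 384 - 86 = -6144 - 86 = -6230$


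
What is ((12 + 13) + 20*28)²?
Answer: 342225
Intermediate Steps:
((12 + 13) + 20*28)² = (25 + 560)² = 585² = 342225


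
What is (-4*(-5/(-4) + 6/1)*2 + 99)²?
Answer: 1681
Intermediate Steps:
(-4*(-5/(-4) + 6/1)*2 + 99)² = (-4*(-5*(-¼) + 6*1)*2 + 99)² = (-4*(5/4 + 6)*2 + 99)² = (-4*29/4*2 + 99)² = (-29*2 + 99)² = (-58 + 99)² = 41² = 1681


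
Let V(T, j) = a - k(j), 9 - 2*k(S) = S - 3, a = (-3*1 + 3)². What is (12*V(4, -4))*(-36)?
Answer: 3456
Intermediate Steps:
a = 0 (a = (-3 + 3)² = 0² = 0)
k(S) = 6 - S/2 (k(S) = 9/2 - (S - 3)/2 = 9/2 - (-3 + S)/2 = 9/2 + (3/2 - S/2) = 6 - S/2)
V(T, j) = -6 + j/2 (V(T, j) = 0 - (6 - j/2) = 0 + (-6 + j/2) = -6 + j/2)
(12*V(4, -4))*(-36) = (12*(-6 + (½)*(-4)))*(-36) = (12*(-6 - 2))*(-36) = (12*(-8))*(-36) = -96*(-36) = 3456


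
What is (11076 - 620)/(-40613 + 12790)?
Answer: -10456/27823 ≈ -0.37580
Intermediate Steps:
(11076 - 620)/(-40613 + 12790) = 10456/(-27823) = 10456*(-1/27823) = -10456/27823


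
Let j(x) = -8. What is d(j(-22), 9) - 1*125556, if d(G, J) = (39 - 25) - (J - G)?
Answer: -125559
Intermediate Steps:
d(G, J) = 14 + G - J (d(G, J) = 14 + (G - J) = 14 + G - J)
d(j(-22), 9) - 1*125556 = (14 - 8 - 1*9) - 1*125556 = (14 - 8 - 9) - 125556 = -3 - 125556 = -125559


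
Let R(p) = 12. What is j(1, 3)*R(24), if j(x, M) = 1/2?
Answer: 6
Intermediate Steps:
j(x, M) = ½
j(1, 3)*R(24) = (½)*12 = 6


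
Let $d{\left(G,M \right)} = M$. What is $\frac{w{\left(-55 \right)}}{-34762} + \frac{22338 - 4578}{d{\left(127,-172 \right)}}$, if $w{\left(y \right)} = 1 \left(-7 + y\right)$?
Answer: $- \frac{77170307}{747383} \approx -103.25$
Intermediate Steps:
$w{\left(y \right)} = -7 + y$
$\frac{w{\left(-55 \right)}}{-34762} + \frac{22338 - 4578}{d{\left(127,-172 \right)}} = \frac{-7 - 55}{-34762} + \frac{22338 - 4578}{-172} = \left(-62\right) \left(- \frac{1}{34762}\right) + \left(22338 - 4578\right) \left(- \frac{1}{172}\right) = \frac{31}{17381} + 17760 \left(- \frac{1}{172}\right) = \frac{31}{17381} - \frac{4440}{43} = - \frac{77170307}{747383}$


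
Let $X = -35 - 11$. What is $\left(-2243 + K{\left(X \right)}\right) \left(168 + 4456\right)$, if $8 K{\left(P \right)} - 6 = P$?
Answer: $-10394752$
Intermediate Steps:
$X = -46$ ($X = -35 - 11 = -46$)
$K{\left(P \right)} = \frac{3}{4} + \frac{P}{8}$
$\left(-2243 + K{\left(X \right)}\right) \left(168 + 4456\right) = \left(-2243 + \left(\frac{3}{4} + \frac{1}{8} \left(-46\right)\right)\right) \left(168 + 4456\right) = \left(-2243 + \left(\frac{3}{4} - \frac{23}{4}\right)\right) 4624 = \left(-2243 - 5\right) 4624 = \left(-2248\right) 4624 = -10394752$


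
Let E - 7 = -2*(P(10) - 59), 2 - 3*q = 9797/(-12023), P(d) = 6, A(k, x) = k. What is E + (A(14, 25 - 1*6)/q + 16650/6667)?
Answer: 9808809675/75210427 ≈ 130.42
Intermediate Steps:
q = 11281/12023 (q = 2/3 - 9797/(3*(-12023)) = 2/3 - 9797*(-1)/(3*12023) = 2/3 - 1/3*(-9797/12023) = 2/3 + 9797/36069 = 11281/12023 ≈ 0.93828)
E = 113 (E = 7 - 2*(6 - 59) = 7 - 2*(-53) = 7 + 106 = 113)
E + (A(14, 25 - 1*6)/q + 16650/6667) = 113 + (14/(11281/12023) + 16650/6667) = 113 + (14*(12023/11281) + 16650*(1/6667)) = 113 + (168322/11281 + 16650/6667) = 113 + 1310031424/75210427 = 9808809675/75210427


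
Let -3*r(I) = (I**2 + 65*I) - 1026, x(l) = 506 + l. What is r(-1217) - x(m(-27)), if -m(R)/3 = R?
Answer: -467573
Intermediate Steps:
m(R) = -3*R
r(I) = 342 - 65*I/3 - I**2/3 (r(I) = -((I**2 + 65*I) - 1026)/3 = -(-1026 + I**2 + 65*I)/3 = 342 - 65*I/3 - I**2/3)
r(-1217) - x(m(-27)) = (342 - 65/3*(-1217) - 1/3*(-1217)**2) - (506 - 3*(-27)) = (342 + 79105/3 - 1/3*1481089) - (506 + 81) = (342 + 79105/3 - 1481089/3) - 1*587 = -466986 - 587 = -467573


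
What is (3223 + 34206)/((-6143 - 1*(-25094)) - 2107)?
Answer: 37429/16844 ≈ 2.2221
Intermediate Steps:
(3223 + 34206)/((-6143 - 1*(-25094)) - 2107) = 37429/((-6143 + 25094) - 2107) = 37429/(18951 - 2107) = 37429/16844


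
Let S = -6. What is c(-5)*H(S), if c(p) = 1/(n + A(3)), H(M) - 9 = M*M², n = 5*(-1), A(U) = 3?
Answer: 207/2 ≈ 103.50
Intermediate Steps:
n = -5
H(M) = 9 + M³ (H(M) = 9 + M*M² = 9 + M³)
c(p) = -½ (c(p) = 1/(-5 + 3) = 1/(-2) = -½)
c(-5)*H(S) = -(9 + (-6)³)/2 = -(9 - 216)/2 = -½*(-207) = 207/2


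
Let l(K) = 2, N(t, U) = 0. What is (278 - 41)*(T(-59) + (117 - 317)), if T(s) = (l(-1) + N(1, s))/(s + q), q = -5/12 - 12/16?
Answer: -17114244/361 ≈ -47408.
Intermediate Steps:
q = -7/6 (q = -5*1/12 - 12*1/16 = -5/12 - 3/4 = -7/6 ≈ -1.1667)
T(s) = 2/(-7/6 + s) (T(s) = (2 + 0)/(s - 7/6) = 2/(-7/6 + s))
(278 - 41)*(T(-59) + (117 - 317)) = (278 - 41)*(12/(-7 + 6*(-59)) + (117 - 317)) = 237*(12/(-7 - 354) - 200) = 237*(12/(-361) - 200) = 237*(12*(-1/361) - 200) = 237*(-12/361 - 200) = 237*(-72212/361) = -17114244/361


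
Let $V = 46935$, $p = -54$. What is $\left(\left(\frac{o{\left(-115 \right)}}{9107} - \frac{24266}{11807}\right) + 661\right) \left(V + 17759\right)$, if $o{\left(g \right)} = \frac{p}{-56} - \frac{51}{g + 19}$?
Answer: $\frac{73341200730921853}{1720421584} \approx 4.263 \cdot 10^{7}$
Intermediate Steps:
$o{\left(g \right)} = \frac{27}{28} - \frac{51}{19 + g}$ ($o{\left(g \right)} = - \frac{54}{-56} - \frac{51}{g + 19} = \left(-54\right) \left(- \frac{1}{56}\right) - \frac{51}{19 + g} = \frac{27}{28} - \frac{51}{19 + g}$)
$\left(\left(\frac{o{\left(-115 \right)}}{9107} - \frac{24266}{11807}\right) + 661\right) \left(V + 17759\right) = \left(\left(\frac{\frac{3}{28} \frac{1}{19 - 115} \left(-305 + 9 \left(-115\right)\right)}{9107} - \frac{24266}{11807}\right) + 661\right) \left(46935 + 17759\right) = \left(\left(\frac{3 \left(-305 - 1035\right)}{28 \left(-96\right)} \frac{1}{9107} - \frac{24266}{11807}\right) + 661\right) 64694 = \left(\left(\frac{3}{28} \left(- \frac{1}{96}\right) \left(-1340\right) \frac{1}{9107} - \frac{24266}{11807}\right) + 661\right) 64694 = \left(\left(\frac{335}{224} \cdot \frac{1}{9107} - \frac{24266}{11807}\right) + 661\right) 64694 = \left(\left(\frac{335}{2039968} - \frac{24266}{11807}\right) + 661\right) 64694 = \left(- \frac{49497908143}{24085902176} + 661\right) 64694 = \frac{15871283430193}{24085902176} \cdot 64694 = \frac{73341200730921853}{1720421584}$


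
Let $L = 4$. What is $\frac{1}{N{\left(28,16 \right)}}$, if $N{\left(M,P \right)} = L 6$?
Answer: $\frac{1}{24} \approx 0.041667$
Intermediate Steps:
$N{\left(M,P \right)} = 24$ ($N{\left(M,P \right)} = 4 \cdot 6 = 24$)
$\frac{1}{N{\left(28,16 \right)}} = \frac{1}{24}$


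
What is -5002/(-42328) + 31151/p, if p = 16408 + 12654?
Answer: 33271083/27957644 ≈ 1.1901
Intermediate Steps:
p = 29062
-5002/(-42328) + 31151/p = -5002/(-42328) + 31151/29062 = -5002*(-1/42328) + 31151*(1/29062) = 2501/21164 + 31151/29062 = 33271083/27957644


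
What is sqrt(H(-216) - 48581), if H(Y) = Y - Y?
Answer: I*sqrt(48581) ≈ 220.41*I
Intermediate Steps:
H(Y) = 0
sqrt(H(-216) - 48581) = sqrt(0 - 48581) = sqrt(-48581) = I*sqrt(48581)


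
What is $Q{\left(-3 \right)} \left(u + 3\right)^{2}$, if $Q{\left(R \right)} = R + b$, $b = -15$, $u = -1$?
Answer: $-72$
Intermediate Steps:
$Q{\left(R \right)} = -15 + R$ ($Q{\left(R \right)} = R - 15 = -15 + R$)
$Q{\left(-3 \right)} \left(u + 3\right)^{2} = \left(-15 - 3\right) \left(-1 + 3\right)^{2} = - 18 \cdot 2^{2} = \left(-18\right) 4 = -72$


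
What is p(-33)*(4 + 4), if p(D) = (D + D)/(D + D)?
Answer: 8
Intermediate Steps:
p(D) = 1 (p(D) = (2*D)/((2*D)) = (2*D)*(1/(2*D)) = 1)
p(-33)*(4 + 4) = 1*(4 + 4) = 1*8 = 8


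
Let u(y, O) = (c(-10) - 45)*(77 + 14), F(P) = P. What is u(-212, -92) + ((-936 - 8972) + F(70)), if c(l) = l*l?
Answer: -4833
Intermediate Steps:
c(l) = l²
u(y, O) = 5005 (u(y, O) = ((-10)² - 45)*(77 + 14) = (100 - 45)*91 = 55*91 = 5005)
u(-212, -92) + ((-936 - 8972) + F(70)) = 5005 + ((-936 - 8972) + 70) = 5005 + (-9908 + 70) = 5005 - 9838 = -4833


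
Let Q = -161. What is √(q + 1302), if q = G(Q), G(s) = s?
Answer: √1141 ≈ 33.779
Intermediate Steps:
q = -161
√(q + 1302) = √(-161 + 1302) = √1141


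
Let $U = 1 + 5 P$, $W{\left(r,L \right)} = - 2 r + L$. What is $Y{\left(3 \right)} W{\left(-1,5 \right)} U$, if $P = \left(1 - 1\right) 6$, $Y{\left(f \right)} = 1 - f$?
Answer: $-14$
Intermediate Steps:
$W{\left(r,L \right)} = L - 2 r$
$P = 0$ ($P = 0 \cdot 6 = 0$)
$U = 1$ ($U = 1 + 5 \cdot 0 = 1 + 0 = 1$)
$Y{\left(3 \right)} W{\left(-1,5 \right)} U = \left(1 - 3\right) \left(5 - -2\right) 1 = \left(1 - 3\right) \left(5 + 2\right) 1 = \left(-2\right) 7 \cdot 1 = \left(-14\right) 1 = -14$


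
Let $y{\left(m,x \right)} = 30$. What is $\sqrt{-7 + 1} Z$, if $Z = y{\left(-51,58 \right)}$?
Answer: $30 i \sqrt{6} \approx 73.485 i$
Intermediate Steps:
$Z = 30$
$\sqrt{-7 + 1} Z = \sqrt{-7 + 1} \cdot 30 = \sqrt{-6} \cdot 30 = i \sqrt{6} \cdot 30 = 30 i \sqrt{6}$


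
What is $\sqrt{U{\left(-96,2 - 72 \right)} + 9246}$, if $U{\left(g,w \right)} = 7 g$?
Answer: $\sqrt{8574} \approx 92.596$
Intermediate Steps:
$\sqrt{U{\left(-96,2 - 72 \right)} + 9246} = \sqrt{7 \left(-96\right) + 9246} = \sqrt{-672 + 9246} = \sqrt{8574}$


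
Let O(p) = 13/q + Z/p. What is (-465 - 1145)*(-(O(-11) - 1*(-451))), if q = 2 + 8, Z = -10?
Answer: 8026333/11 ≈ 7.2967e+5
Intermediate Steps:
q = 10
O(p) = 13/10 - 10/p
(-465 - 1145)*(-(O(-11) - 1*(-451))) = (-465 - 1145)*(-((13/10 - 10/(-11)) - 1*(-451))) = -(-1610)*((13/10 - 10*(-1/11)) + 451) = -(-1610)*((13/10 + 10/11) + 451) = -(-1610)*(243/110 + 451) = -(-1610)*49853/110 = -1610*(-49853/110) = 8026333/11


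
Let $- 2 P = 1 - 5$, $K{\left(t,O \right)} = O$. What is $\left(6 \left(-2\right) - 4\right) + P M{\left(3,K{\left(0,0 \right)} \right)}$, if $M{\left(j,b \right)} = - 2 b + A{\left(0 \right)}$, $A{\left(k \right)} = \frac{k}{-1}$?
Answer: $-16$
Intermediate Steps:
$A{\left(k \right)} = - k$ ($A{\left(k \right)} = k \left(-1\right) = - k$)
$M{\left(j,b \right)} = - 2 b$ ($M{\left(j,b \right)} = - 2 b - 0 = - 2 b + 0 = - 2 b$)
$P = 2$ ($P = - \frac{1 - 5}{2} = \left(- \frac{1}{2}\right) \left(-4\right) = 2$)
$\left(6 \left(-2\right) - 4\right) + P M{\left(3,K{\left(0,0 \right)} \right)} = \left(6 \left(-2\right) - 4\right) + 2 \left(\left(-2\right) 0\right) = \left(-12 - 4\right) + 2 \cdot 0 = -16 + 0 = -16$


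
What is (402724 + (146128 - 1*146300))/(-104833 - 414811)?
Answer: -100638/129911 ≈ -0.77467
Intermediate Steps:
(402724 + (146128 - 1*146300))/(-104833 - 414811) = (402724 + (146128 - 146300))/(-519644) = (402724 - 172)*(-1/519644) = 402552*(-1/519644) = -100638/129911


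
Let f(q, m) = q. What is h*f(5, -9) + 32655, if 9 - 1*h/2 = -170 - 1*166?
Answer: 36105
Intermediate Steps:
h = 690 (h = 18 - 2*(-170 - 1*166) = 18 - 2*(-170 - 166) = 18 - 2*(-336) = 18 + 672 = 690)
h*f(5, -9) + 32655 = 690*5 + 32655 = 3450 + 32655 = 36105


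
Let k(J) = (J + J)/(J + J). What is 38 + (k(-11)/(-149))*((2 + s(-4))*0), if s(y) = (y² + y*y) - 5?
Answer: 38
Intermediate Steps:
s(y) = -5 + 2*y² (s(y) = (y² + y²) - 5 = 2*y² - 5 = -5 + 2*y²)
k(J) = 1 (k(J) = (2*J)/((2*J)) = (2*J)*(1/(2*J)) = 1)
38 + (k(-11)/(-149))*((2 + s(-4))*0) = 38 + (1/(-149))*((2 + (-5 + 2*(-4)²))*0) = 38 + (1*(-1/149))*((2 + (-5 + 2*16))*0) = 38 - (2 + (-5 + 32))*0/149 = 38 - (2 + 27)*0/149 = 38 - 29*0/149 = 38 - 1/149*0 = 38 + 0 = 38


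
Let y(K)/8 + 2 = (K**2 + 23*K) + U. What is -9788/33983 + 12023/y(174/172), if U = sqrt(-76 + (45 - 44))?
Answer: 123935018147383239/2126137557313054 - 411042444230*I*sqrt(3)/31282369969 ≈ 58.291 - 22.759*I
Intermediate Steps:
U = 5*I*sqrt(3) (U = sqrt(-76 + 1) = sqrt(-75) = 5*I*sqrt(3) ≈ 8.6602*I)
y(K) = -16 + 8*K**2 + 184*K + 40*I*sqrt(3) (y(K) = -16 + 8*((K**2 + 23*K) + 5*I*sqrt(3)) = -16 + 8*(K**2 + 23*K + 5*I*sqrt(3)) = -16 + (8*K**2 + 184*K + 40*I*sqrt(3)) = -16 + 8*K**2 + 184*K + 40*I*sqrt(3))
-9788/33983 + 12023/y(174/172) = -9788/33983 + 12023/(-16 + 8*(174/172)**2 + 184*(174/172) + 40*I*sqrt(3)) = -9788*1/33983 + 12023/(-16 + 8*(174*(1/172))**2 + 184*(174*(1/172)) + 40*I*sqrt(3)) = -9788/33983 + 12023/(-16 + 8*(87/86)**2 + 184*(87/86) + 40*I*sqrt(3)) = -9788/33983 + 12023/(-16 + 8*(7569/7396) + 8004/43 + 40*I*sqrt(3)) = -9788/33983 + 12023/(-16 + 15138/1849 + 8004/43 + 40*I*sqrt(3)) = -9788/33983 + 12023/(329726/1849 + 40*I*sqrt(3))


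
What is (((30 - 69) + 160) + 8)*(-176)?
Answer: -22704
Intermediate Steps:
(((30 - 69) + 160) + 8)*(-176) = ((-39 + 160) + 8)*(-176) = (121 + 8)*(-176) = 129*(-176) = -22704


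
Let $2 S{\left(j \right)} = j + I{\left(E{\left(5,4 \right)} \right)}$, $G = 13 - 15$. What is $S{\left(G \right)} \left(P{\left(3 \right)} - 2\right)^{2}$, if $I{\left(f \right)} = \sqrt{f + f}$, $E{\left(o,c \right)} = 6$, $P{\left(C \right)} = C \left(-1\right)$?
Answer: $-25 + 25 \sqrt{3} \approx 18.301$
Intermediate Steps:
$P{\left(C \right)} = - C$
$I{\left(f \right)} = \sqrt{2} \sqrt{f}$ ($I{\left(f \right)} = \sqrt{2 f} = \sqrt{2} \sqrt{f}$)
$G = -2$ ($G = 13 - 15 = -2$)
$S{\left(j \right)} = \sqrt{3} + \frac{j}{2}$ ($S{\left(j \right)} = \frac{j + \sqrt{2} \sqrt{6}}{2} = \frac{j + 2 \sqrt{3}}{2} = \sqrt{3} + \frac{j}{2}$)
$S{\left(G \right)} \left(P{\left(3 \right)} - 2\right)^{2} = \left(\sqrt{3} + \frac{1}{2} \left(-2\right)\right) \left(\left(-1\right) 3 - 2\right)^{2} = \left(\sqrt{3} - 1\right) \left(-3 - 2\right)^{2} = \left(-1 + \sqrt{3}\right) \left(-5\right)^{2} = \left(-1 + \sqrt{3}\right) 25 = -25 + 25 \sqrt{3}$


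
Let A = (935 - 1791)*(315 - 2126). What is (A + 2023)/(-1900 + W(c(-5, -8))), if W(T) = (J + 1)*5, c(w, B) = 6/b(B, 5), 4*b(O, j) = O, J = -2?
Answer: -517413/635 ≈ -814.82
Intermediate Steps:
b(O, j) = O/4
A = 1550216 (A = -856*(-1811) = 1550216)
c(w, B) = 24/B (c(w, B) = 6/((B/4)) = 6*(4/B) = 24/B)
W(T) = -5 (W(T) = (-2 + 1)*5 = -1*5 = -5)
(A + 2023)/(-1900 + W(c(-5, -8))) = (1550216 + 2023)/(-1900 - 5) = 1552239/(-1905) = 1552239*(-1/1905) = -517413/635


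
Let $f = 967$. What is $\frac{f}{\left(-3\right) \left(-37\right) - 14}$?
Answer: $\frac{967}{97} \approx 9.9691$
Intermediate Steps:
$\frac{f}{\left(-3\right) \left(-37\right) - 14} = \frac{967}{\left(-3\right) \left(-37\right) - 14} = \frac{967}{111 - 14} = \frac{967}{97}$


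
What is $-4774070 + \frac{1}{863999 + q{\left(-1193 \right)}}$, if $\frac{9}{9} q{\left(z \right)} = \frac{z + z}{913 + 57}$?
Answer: $- \frac{2000518281910055}{419038322} \approx -4.7741 \cdot 10^{6}$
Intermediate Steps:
$q{\left(z \right)} = \frac{z}{485}$ ($q{\left(z \right)} = \frac{z + z}{913 + 57} = \frac{2 z}{970} = 2 z \frac{1}{970} = \frac{z}{485}$)
$-4774070 + \frac{1}{863999 + q{\left(-1193 \right)}} = -4774070 + \frac{1}{863999 + \frac{1}{485} \left(-1193\right)} = -4774070 + \frac{1}{863999 - \frac{1193}{485}} = -4774070 + \frac{1}{\frac{419038322}{485}} = -4774070 + \frac{485}{419038322} = - \frac{2000518281910055}{419038322}$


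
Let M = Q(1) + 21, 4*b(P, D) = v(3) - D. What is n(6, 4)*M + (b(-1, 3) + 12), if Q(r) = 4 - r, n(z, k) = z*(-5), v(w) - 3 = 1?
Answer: -2831/4 ≈ -707.75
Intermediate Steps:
v(w) = 4 (v(w) = 3 + 1 = 4)
b(P, D) = 1 - D/4 (b(P, D) = (4 - D)/4 = 1 - D/4)
n(z, k) = -5*z
M = 24 (M = (4 - 1*1) + 21 = (4 - 1) + 21 = 3 + 21 = 24)
n(6, 4)*M + (b(-1, 3) + 12) = -5*6*24 + ((1 - ¼*3) + 12) = -30*24 + ((1 - ¾) + 12) = -720 + (¼ + 12) = -720 + 49/4 = -2831/4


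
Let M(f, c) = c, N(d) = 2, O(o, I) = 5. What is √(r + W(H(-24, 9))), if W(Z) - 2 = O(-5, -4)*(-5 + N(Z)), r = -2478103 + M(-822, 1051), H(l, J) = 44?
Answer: I*√2477065 ≈ 1573.9*I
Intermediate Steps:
r = -2477052 (r = -2478103 + 1051 = -2477052)
W(Z) = -13 (W(Z) = 2 + 5*(-5 + 2) = 2 + 5*(-3) = 2 - 15 = -13)
√(r + W(H(-24, 9))) = √(-2477052 - 13) = √(-2477065) = I*√2477065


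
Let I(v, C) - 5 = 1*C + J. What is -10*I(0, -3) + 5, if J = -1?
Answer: -5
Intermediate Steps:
I(v, C) = 4 + C (I(v, C) = 5 + (1*C - 1) = 5 + (C - 1) = 5 + (-1 + C) = 4 + C)
-10*I(0, -3) + 5 = -10*(4 - 3) + 5 = -10*1 + 5 = -10 + 5 = -5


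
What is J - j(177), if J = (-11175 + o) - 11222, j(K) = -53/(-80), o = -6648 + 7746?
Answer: -1703973/80 ≈ -21300.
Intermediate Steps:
o = 1098
j(K) = 53/80 (j(K) = -53*(-1/80) = 53/80)
J = -21299 (J = (-11175 + 1098) - 11222 = -10077 - 11222 = -21299)
J - j(177) = -21299 - 1*53/80 = -21299 - 53/80 = -1703973/80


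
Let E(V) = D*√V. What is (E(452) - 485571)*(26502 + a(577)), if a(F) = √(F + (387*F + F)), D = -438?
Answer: -3*(26502 + √224453)*(161857 + 292*√113) ≈ -1.3350e+10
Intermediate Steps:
a(F) = √389*√F (a(F) = √(F + 388*F) = √(389*F) = √389*√F)
E(V) = -438*√V
(E(452) - 485571)*(26502 + a(577)) = (-876*√113 - 485571)*(26502 + √389*√577) = (-876*√113 - 485571)*(26502 + √224453) = (-485571 - 876*√113)*(26502 + √224453)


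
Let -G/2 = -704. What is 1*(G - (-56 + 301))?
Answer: 1163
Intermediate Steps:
G = 1408 (G = -2*(-704) = 1408)
1*(G - (-56 + 301)) = 1*(1408 - (-56 + 301)) = 1*(1408 - 1*245) = 1*(1408 - 245) = 1*1163 = 1163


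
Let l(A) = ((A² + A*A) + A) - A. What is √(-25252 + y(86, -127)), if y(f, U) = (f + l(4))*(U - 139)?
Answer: 8*I*√885 ≈ 237.99*I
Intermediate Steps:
l(A) = 2*A² (l(A) = ((A² + A²) + A) - A = (2*A² + A) - A = (A + 2*A²) - A = 2*A²)
y(f, U) = (-139 + U)*(32 + f) (y(f, U) = (f + 2*4²)*(U - 139) = (f + 2*16)*(-139 + U) = (f + 32)*(-139 + U) = (32 + f)*(-139 + U) = (-139 + U)*(32 + f))
√(-25252 + y(86, -127)) = √(-25252 + (-4448 - 139*86 + 32*(-127) - 127*86)) = √(-25252 + (-4448 - 11954 - 4064 - 10922)) = √(-25252 - 31388) = √(-56640) = 8*I*√885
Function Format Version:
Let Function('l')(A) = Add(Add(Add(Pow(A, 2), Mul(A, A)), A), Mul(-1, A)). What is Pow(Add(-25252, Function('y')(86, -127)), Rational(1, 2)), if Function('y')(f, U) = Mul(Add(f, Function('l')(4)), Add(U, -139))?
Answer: Mul(8, I, Pow(885, Rational(1, 2))) ≈ Mul(237.99, I)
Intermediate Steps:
Function('l')(A) = Mul(2, Pow(A, 2)) (Function('l')(A) = Add(Add(Add(Pow(A, 2), Pow(A, 2)), A), Mul(-1, A)) = Add(Add(Mul(2, Pow(A, 2)), A), Mul(-1, A)) = Add(Add(A, Mul(2, Pow(A, 2))), Mul(-1, A)) = Mul(2, Pow(A, 2)))
Function('y')(f, U) = Mul(Add(-139, U), Add(32, f)) (Function('y')(f, U) = Mul(Add(f, Mul(2, Pow(4, 2))), Add(U, -139)) = Mul(Add(f, Mul(2, 16)), Add(-139, U)) = Mul(Add(f, 32), Add(-139, U)) = Mul(Add(32, f), Add(-139, U)) = Mul(Add(-139, U), Add(32, f)))
Pow(Add(-25252, Function('y')(86, -127)), Rational(1, 2)) = Pow(Add(-25252, Add(-4448, Mul(-139, 86), Mul(32, -127), Mul(-127, 86))), Rational(1, 2)) = Pow(Add(-25252, Add(-4448, -11954, -4064, -10922)), Rational(1, 2)) = Pow(Add(-25252, -31388), Rational(1, 2)) = Pow(-56640, Rational(1, 2)) = Mul(8, I, Pow(885, Rational(1, 2)))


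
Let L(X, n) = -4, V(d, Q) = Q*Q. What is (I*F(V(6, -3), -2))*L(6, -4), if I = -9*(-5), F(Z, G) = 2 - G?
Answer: -720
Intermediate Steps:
V(d, Q) = Q²
I = 45
(I*F(V(6, -3), -2))*L(6, -4) = (45*(2 - 1*(-2)))*(-4) = (45*(2 + 2))*(-4) = (45*4)*(-4) = 180*(-4) = -720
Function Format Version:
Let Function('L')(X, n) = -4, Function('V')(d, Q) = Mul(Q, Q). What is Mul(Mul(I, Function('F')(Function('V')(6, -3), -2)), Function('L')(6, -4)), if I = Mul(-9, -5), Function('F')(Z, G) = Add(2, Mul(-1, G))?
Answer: -720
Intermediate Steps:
Function('V')(d, Q) = Pow(Q, 2)
I = 45
Mul(Mul(I, Function('F')(Function('V')(6, -3), -2)), Function('L')(6, -4)) = Mul(Mul(45, Add(2, Mul(-1, -2))), -4) = Mul(Mul(45, Add(2, 2)), -4) = Mul(Mul(45, 4), -4) = Mul(180, -4) = -720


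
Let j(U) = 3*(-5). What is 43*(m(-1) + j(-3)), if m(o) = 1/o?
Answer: -688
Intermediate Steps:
j(U) = -15
43*(m(-1) + j(-3)) = 43*(1/(-1) - 15) = 43*(-1 - 15) = 43*(-16) = -688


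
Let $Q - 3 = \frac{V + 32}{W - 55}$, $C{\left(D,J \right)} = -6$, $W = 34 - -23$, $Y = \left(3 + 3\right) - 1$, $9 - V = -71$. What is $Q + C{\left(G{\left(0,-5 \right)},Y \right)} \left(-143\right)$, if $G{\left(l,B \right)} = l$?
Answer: $917$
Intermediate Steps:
$V = 80$ ($V = 9 - -71 = 9 + 71 = 80$)
$Y = 5$ ($Y = 6 - 1 = 5$)
$W = 57$ ($W = 34 + 23 = 57$)
$Q = 59$ ($Q = 3 + \frac{80 + 32}{57 - 55} = 3 + \frac{112}{2} = 3 + 112 \cdot \frac{1}{2} = 3 + 56 = 59$)
$Q + C{\left(G{\left(0,-5 \right)},Y \right)} \left(-143\right) = 59 - -858 = 59 + 858 = 917$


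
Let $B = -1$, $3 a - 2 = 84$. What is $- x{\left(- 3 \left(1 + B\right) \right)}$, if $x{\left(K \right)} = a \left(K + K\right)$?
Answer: $0$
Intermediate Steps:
$a = \frac{86}{3}$ ($a = \frac{2}{3} + \frac{1}{3} \cdot 84 = \frac{2}{3} + 28 = \frac{86}{3} \approx 28.667$)
$x{\left(K \right)} = \frac{172 K}{3}$ ($x{\left(K \right)} = \frac{86 \left(K + K\right)}{3} = \frac{86 \cdot 2 K}{3} = \frac{172 K}{3}$)
$- x{\left(- 3 \left(1 + B\right) \right)} = - \frac{172 \left(- 3 \left(1 - 1\right)\right)}{3} = - \frac{172 \left(\left(-3\right) 0\right)}{3} = - \frac{172 \cdot 0}{3} = \left(-1\right) 0 = 0$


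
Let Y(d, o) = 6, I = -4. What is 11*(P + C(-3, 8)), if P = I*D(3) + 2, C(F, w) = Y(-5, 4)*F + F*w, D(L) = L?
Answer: -572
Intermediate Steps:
C(F, w) = 6*F + F*w
P = -10 (P = -4*3 + 2 = -12 + 2 = -10)
11*(P + C(-3, 8)) = 11*(-10 - 3*(6 + 8)) = 11*(-10 - 3*14) = 11*(-10 - 42) = 11*(-52) = -572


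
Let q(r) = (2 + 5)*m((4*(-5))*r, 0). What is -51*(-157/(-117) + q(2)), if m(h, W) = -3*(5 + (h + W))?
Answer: -1464584/39 ≈ -37553.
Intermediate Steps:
m(h, W) = -15 - 3*W - 3*h (m(h, W) = -3*(5 + (W + h)) = -3*(5 + W + h) = -15 - 3*W - 3*h)
q(r) = -105 + 420*r (q(r) = (2 + 5)*(-15 - 3*0 - 3*4*(-5)*r) = 7*(-15 + 0 - (-60)*r) = 7*(-15 + 0 + 60*r) = 7*(-15 + 60*r) = -105 + 420*r)
-51*(-157/(-117) + q(2)) = -51*(-157/(-117) + (-105 + 420*2)) = -51*(-157*(-1/117) + (-105 + 840)) = -51*(157/117 + 735) = -51*86152/117 = -1464584/39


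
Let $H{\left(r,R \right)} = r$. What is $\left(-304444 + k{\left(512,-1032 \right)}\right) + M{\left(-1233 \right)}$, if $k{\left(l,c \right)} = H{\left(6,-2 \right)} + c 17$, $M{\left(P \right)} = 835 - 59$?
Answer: $-321206$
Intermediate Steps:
$M{\left(P \right)} = 776$
$k{\left(l,c \right)} = 6 + 17 c$ ($k{\left(l,c \right)} = 6 + c 17 = 6 + 17 c$)
$\left(-304444 + k{\left(512,-1032 \right)}\right) + M{\left(-1233 \right)} = \left(-304444 + \left(6 + 17 \left(-1032\right)\right)\right) + 776 = \left(-304444 + \left(6 - 17544\right)\right) + 776 = \left(-304444 - 17538\right) + 776 = -321982 + 776 = -321206$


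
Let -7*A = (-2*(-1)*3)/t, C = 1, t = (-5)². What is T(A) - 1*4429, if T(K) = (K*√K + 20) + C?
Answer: -4408 - 6*I*√42/6125 ≈ -4408.0 - 0.0063485*I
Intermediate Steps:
t = 25
A = -6/175 (A = --2*(-1)*3/(7*25) = -2*3/(7*25) = -6/(7*25) = -⅐*6/25 = -6/175 ≈ -0.034286)
T(K) = 21 + K^(3/2) (T(K) = (K*√K + 20) + 1 = (K^(3/2) + 20) + 1 = (20 + K^(3/2)) + 1 = 21 + K^(3/2))
T(A) - 1*4429 = (21 + (-6/175)^(3/2)) - 1*4429 = (21 - 6*I*√42/6125) - 4429 = -4408 - 6*I*√42/6125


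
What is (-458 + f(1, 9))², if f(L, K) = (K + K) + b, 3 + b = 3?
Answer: 193600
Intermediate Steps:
b = 0 (b = -3 + 3 = 0)
f(L, K) = 2*K (f(L, K) = (K + K) + 0 = 2*K + 0 = 2*K)
(-458 + f(1, 9))² = (-458 + 2*9)² = (-458 + 18)² = (-440)² = 193600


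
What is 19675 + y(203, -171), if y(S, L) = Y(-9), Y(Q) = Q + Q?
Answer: 19657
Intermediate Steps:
Y(Q) = 2*Q
y(S, L) = -18 (y(S, L) = 2*(-9) = -18)
19675 + y(203, -171) = 19675 - 18 = 19657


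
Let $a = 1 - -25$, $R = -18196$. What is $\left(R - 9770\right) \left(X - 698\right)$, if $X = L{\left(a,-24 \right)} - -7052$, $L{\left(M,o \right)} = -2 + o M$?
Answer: $-160189248$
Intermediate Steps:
$a = 26$ ($a = 1 + 25 = 26$)
$L{\left(M,o \right)} = -2 + M o$
$X = 6426$ ($X = \left(-2 + 26 \left(-24\right)\right) - -7052 = \left(-2 - 624\right) + 7052 = -626 + 7052 = 6426$)
$\left(R - 9770\right) \left(X - 698\right) = \left(-18196 - 9770\right) \left(6426 - 698\right) = \left(-27966\right) 5728 = -160189248$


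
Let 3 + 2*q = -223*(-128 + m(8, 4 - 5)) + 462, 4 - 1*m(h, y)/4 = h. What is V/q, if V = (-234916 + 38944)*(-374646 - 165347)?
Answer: 10078429352/1551 ≈ 6.4980e+6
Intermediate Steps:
m(h, y) = 16 - 4*h
V = 105823508196 (V = -195972*(-539993) = 105823508196)
q = 32571/2 (q = -3/2 + (-223*(-128 + (16 - 4*8)) + 462)/2 = -3/2 + (-223*(-128 + (16 - 32)) + 462)/2 = -3/2 + (-223*(-128 - 16) + 462)/2 = -3/2 + (-223*(-144) + 462)/2 = -3/2 + (32112 + 462)/2 = -3/2 + (½)*32574 = -3/2 + 16287 = 32571/2 ≈ 16286.)
V/q = 105823508196/(32571/2) = 105823508196*(2/32571) = 10078429352/1551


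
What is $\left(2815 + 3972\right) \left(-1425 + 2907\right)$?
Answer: $10058334$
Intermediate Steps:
$\left(2815 + 3972\right) \left(-1425 + 2907\right) = 6787 \cdot 1482 = 10058334$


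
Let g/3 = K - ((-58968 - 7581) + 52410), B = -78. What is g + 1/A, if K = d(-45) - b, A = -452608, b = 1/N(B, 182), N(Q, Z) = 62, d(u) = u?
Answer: 593251636193/14030848 ≈ 42282.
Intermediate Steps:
b = 1/62 ≈ 0.016129
K = -2791/62 (K = -45 - 1*1/62 = -45 - 1/62 = -2791/62 ≈ -45.016)
g = 2621481/62 (g = 3*(-2791/62 - ((-58968 - 7581) + 52410)) = 3*(-2791/62 - (-66549 + 52410)) = 3*(-2791/62 - 1*(-14139)) = 3*(-2791/62 + 14139) = 3*(873827/62) = 2621481/62 ≈ 42282.)
g + 1/A = 2621481/62 + 1/(-452608) = 2621481/62 - 1/452608 = 593251636193/14030848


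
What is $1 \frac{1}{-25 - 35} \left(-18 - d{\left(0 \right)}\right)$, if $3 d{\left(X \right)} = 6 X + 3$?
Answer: $\frac{19}{60} \approx 0.31667$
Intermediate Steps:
$d{\left(X \right)} = 1 + 2 X$ ($d{\left(X \right)} = \frac{6 X + 3}{3} = \frac{3 + 6 X}{3} = 1 + 2 X$)
$1 \frac{1}{-25 - 35} \left(-18 - d{\left(0 \right)}\right) = 1 \frac{1}{-25 - 35} \left(-18 - \left(1 + 2 \cdot 0\right)\right) = 1 \frac{1}{-60} \left(-18 - \left(1 + 0\right)\right) = 1 \left(- \frac{1}{60}\right) \left(-18 - 1\right) = - \frac{-18 - 1}{60} = \left(- \frac{1}{60}\right) \left(-19\right) = \frac{19}{60}$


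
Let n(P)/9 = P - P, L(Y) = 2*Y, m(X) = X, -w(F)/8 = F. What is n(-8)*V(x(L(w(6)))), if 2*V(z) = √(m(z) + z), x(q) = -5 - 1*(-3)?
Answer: 0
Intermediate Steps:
w(F) = -8*F
x(q) = -2 (x(q) = -5 + 3 = -2)
n(P) = 0 (n(P) = 9*(P - P) = 9*0 = 0)
V(z) = √2*√z/2 (V(z) = √(z + z)/2 = √(2*z)/2 = (√2*√z)/2 = √2*√z/2)
n(-8)*V(x(L(w(6)))) = 0*(√2*√(-2)/2) = 0*(√2*(I*√2)/2) = 0*I = 0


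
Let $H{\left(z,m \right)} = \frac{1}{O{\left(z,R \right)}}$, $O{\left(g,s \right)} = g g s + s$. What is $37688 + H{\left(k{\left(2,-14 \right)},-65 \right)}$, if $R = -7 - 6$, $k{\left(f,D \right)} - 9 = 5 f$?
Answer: $\frac{177359727}{4706} \approx 37688.0$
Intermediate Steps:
$k{\left(f,D \right)} = 9 + 5 f$
$R = -13$
$O{\left(g,s \right)} = s + s g^{2}$ ($O{\left(g,s \right)} = g^{2} s + s = s g^{2} + s = s + s g^{2}$)
$H{\left(z,m \right)} = \frac{1}{-13 - 13 z^{2}}$ ($H{\left(z,m \right)} = \frac{1}{\left(-13\right) \left(1 + z^{2}\right)} = \frac{1}{-13 - 13 z^{2}}$)
$37688 + H{\left(k{\left(2,-14 \right)},-65 \right)} = 37688 + \frac{1}{13 \left(-1 - \left(9 + 5 \cdot 2\right)^{2}\right)} = 37688 + \frac{1}{13 \left(-1 - \left(9 + 10\right)^{2}\right)} = 37688 + \frac{1}{13 \left(-1 - 19^{2}\right)} = 37688 + \frac{1}{13 \left(-1 - 361\right)} = 37688 + \frac{1}{13 \left(-362\right)} = 37688 + \frac{1}{13} \left(- \frac{1}{362}\right) = 37688 - \frac{1}{4706} = \frac{177359727}{4706}$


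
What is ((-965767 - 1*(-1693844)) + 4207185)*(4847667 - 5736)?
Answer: 23896198070922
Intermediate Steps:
((-965767 - 1*(-1693844)) + 4207185)*(4847667 - 5736) = ((-965767 + 1693844) + 4207185)*4841931 = (728077 + 4207185)*4841931 = 4935262*4841931 = 23896198070922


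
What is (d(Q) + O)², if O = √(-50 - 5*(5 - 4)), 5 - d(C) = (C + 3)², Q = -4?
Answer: (4 + I*√55)² ≈ -39.0 + 59.33*I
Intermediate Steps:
d(C) = 5 - (3 + C)² (d(C) = 5 - (C + 3)² = 5 - (3 + C)²)
O = I*√55 (O = √(-50 - 5*1) = √(-50 - 5) = √(-55) = I*√55 ≈ 7.4162*I)
(d(Q) + O)² = ((5 - (3 - 4)²) + I*√55)² = ((5 - 1*(-1)²) + I*√55)² = ((5 - 1*1) + I*√55)² = ((5 - 1) + I*√55)² = (4 + I*√55)²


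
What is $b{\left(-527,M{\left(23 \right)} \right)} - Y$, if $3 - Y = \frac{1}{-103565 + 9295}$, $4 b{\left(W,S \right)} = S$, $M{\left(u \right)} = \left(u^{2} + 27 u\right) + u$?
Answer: $\frac{54723733}{188540} \approx 290.25$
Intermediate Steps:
$M{\left(u \right)} = u^{2} + 28 u$
$b{\left(W,S \right)} = \frac{S}{4}$
$Y = \frac{282811}{94270}$ ($Y = 3 - \frac{1}{-103565 + 9295} = 3 - \frac{1}{-94270} = 3 - - \frac{1}{94270} = 3 + \frac{1}{94270} = \frac{282811}{94270} \approx 3.0$)
$b{\left(-527,M{\left(23 \right)} \right)} - Y = \frac{23 \left(28 + 23\right)}{4} - \frac{282811}{94270} = \frac{23 \cdot 51}{4} - \frac{282811}{94270} = \frac{1}{4} \cdot 1173 - \frac{282811}{94270} = \frac{1173}{4} - \frac{282811}{94270} = \frac{54723733}{188540}$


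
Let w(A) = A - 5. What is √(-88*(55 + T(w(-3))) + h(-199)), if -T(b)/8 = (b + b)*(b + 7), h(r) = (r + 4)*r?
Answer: √45229 ≈ 212.67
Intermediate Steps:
w(A) = -5 + A
h(r) = r*(4 + r) (h(r) = (4 + r)*r = r*(4 + r))
T(b) = -16*b*(7 + b) (T(b) = -8*(b + b)*(b + 7) = -8*2*b*(7 + b) = -16*b*(7 + b))
√(-88*(55 + T(w(-3))) + h(-199)) = √(-88*(55 - 16*(-5 - 3)*(7 + (-5 - 3))) - 199*(4 - 199)) = √(-88*(55 - 16*(-8)*(7 - 8)) - 199*(-195)) = √(-88*(55 - 16*(-8)*(-1)) + 38805) = √(-88*(55 - 128) + 38805) = √(-88*(-73) + 38805) = √(6424 + 38805) = √45229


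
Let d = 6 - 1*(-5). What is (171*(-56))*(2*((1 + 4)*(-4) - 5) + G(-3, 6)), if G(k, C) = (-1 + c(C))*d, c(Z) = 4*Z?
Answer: -1943928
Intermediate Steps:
d = 11 (d = 6 + 5 = 11)
G(k, C) = -11 + 44*C (G(k, C) = (-1 + 4*C)*11 = -11 + 44*C)
(171*(-56))*(2*((1 + 4)*(-4) - 5) + G(-3, 6)) = (171*(-56))*(2*((1 + 4)*(-4) - 5) + (-11 + 44*6)) = -9576*(2*(5*(-4) - 5) + (-11 + 264)) = -9576*(2*(-20 - 5) + 253) = -9576*(2*(-25) + 253) = -9576*(-50 + 253) = -9576*203 = -1943928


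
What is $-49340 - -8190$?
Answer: $-41150$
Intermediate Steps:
$-49340 - -8190 = -49340 + 8190 = -41150$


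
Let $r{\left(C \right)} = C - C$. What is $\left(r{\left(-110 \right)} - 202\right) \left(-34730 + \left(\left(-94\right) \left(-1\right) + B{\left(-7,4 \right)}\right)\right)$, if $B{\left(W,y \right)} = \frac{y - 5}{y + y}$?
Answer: $\frac{27985989}{4} \approx 6.9965 \cdot 10^{6}$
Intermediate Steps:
$B{\left(W,y \right)} = \frac{-5 + y}{2 y}$
$r{\left(C \right)} = 0$
$\left(r{\left(-110 \right)} - 202\right) \left(-34730 + \left(\left(-94\right) \left(-1\right) + B{\left(-7,4 \right)}\right)\right) = \left(0 - 202\right) \left(-34730 + \left(\left(-94\right) \left(-1\right) + \frac{-5 + 4}{2 \cdot 4}\right)\right) = - 202 \left(-34730 + \left(94 + \frac{1}{2} \cdot \frac{1}{4} \left(-1\right)\right)\right) = - 202 \left(-34730 + \left(94 - \frac{1}{8}\right)\right) = - 202 \left(-34730 + \frac{751}{8}\right) = \left(-202\right) \left(- \frac{277089}{8}\right) = \frac{27985989}{4}$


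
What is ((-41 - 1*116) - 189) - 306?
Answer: -652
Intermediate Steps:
((-41 - 1*116) - 189) - 306 = ((-41 - 116) - 189) - 306 = (-157 - 189) - 306 = -346 - 306 = -652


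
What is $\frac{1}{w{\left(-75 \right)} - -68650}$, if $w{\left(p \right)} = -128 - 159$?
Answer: $\frac{1}{68363} \approx 1.4628 \cdot 10^{-5}$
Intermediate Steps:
$w{\left(p \right)} = -287$ ($w{\left(p \right)} = -128 - 159 = -287$)
$\frac{1}{w{\left(-75 \right)} - -68650} = \frac{1}{-287 - -68650} = \frac{1}{-287 + 68650} = \frac{1}{68363}$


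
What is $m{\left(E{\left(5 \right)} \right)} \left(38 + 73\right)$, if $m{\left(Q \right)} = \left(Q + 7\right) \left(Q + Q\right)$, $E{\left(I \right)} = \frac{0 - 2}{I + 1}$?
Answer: $- \frac{1480}{3} \approx -493.33$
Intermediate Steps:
$E{\left(I \right)} = - \frac{2}{1 + I}$
$m{\left(Q \right)} = 2 Q \left(7 + Q\right)$ ($m{\left(Q \right)} = \left(7 + Q\right) 2 Q = 2 Q \left(7 + Q\right)$)
$m{\left(E{\left(5 \right)} \right)} \left(38 + 73\right) = 2 \left(- \frac{2}{1 + 5}\right) \left(7 - \frac{2}{1 + 5}\right) \left(38 + 73\right) = 2 \left(- \frac{2}{6}\right) \left(7 - \frac{2}{6}\right) 111 = 2 \left(\left(-2\right) \frac{1}{6}\right) \left(7 - \frac{1}{3}\right) 111 = 2 \left(- \frac{1}{3}\right) \left(7 - \frac{1}{3}\right) 111 = 2 \left(- \frac{1}{3}\right) \frac{20}{3} \cdot 111 = \left(- \frac{40}{9}\right) 111 = - \frac{1480}{3}$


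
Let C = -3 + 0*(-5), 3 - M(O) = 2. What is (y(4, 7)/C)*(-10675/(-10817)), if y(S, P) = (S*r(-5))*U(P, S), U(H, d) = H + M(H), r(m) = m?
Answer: 1708000/32451 ≈ 52.633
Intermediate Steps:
M(O) = 1 (M(O) = 3 - 1*2 = 3 - 2 = 1)
U(H, d) = 1 + H (U(H, d) = H + 1 = 1 + H)
C = -3 (C = -3 + 0 = -3)
y(S, P) = -5*S*(1 + P) (y(S, P) = (S*(-5))*(1 + P) = (-5*S)*(1 + P) = -5*S*(1 + P))
(y(4, 7)/C)*(-10675/(-10817)) = (-5*4*(1 + 7)/(-3))*(-10675/(-10817)) = (-5*4*8*(-⅓))*(-10675*(-1/10817)) = -160*(-⅓)*(10675/10817) = (160/3)*(10675/10817) = 1708000/32451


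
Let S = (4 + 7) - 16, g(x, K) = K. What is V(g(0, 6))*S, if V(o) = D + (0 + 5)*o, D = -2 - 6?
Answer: -110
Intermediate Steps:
D = -8
S = -5 (S = 11 - 16 = -5)
V(o) = -8 + 5*o (V(o) = -8 + (0 + 5)*o = -8 + 5*o)
V(g(0, 6))*S = (-8 + 5*6)*(-5) = (-8 + 30)*(-5) = 22*(-5) = -110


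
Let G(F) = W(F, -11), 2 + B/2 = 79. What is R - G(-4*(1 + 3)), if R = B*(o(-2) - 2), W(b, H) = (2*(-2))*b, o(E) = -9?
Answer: -1758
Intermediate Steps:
B = 154 (B = -4 + 2*79 = -4 + 158 = 154)
W(b, H) = -4*b
G(F) = -4*F
R = -1694 (R = 154*(-9 - 2) = 154*(-11) = -1694)
R - G(-4*(1 + 3)) = -1694 - (-4)*(-4*(1 + 3)) = -1694 - (-4)*(-4*4) = -1694 - (-4)*(-16) = -1694 - 1*64 = -1694 - 64 = -1758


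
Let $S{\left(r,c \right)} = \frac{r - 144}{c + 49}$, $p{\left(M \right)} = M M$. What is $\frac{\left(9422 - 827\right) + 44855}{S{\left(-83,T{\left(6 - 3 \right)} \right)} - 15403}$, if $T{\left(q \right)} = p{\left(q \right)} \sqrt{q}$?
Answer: $- \frac{65824262950}{18975311307} - \frac{12133150 \sqrt{3}}{56925933921} \approx -3.4693$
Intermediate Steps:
$p{\left(M \right)} = M^{2}$
$T{\left(q \right)} = q^{\frac{5}{2}}$ ($T{\left(q \right)} = q^{2} \sqrt{q} = q^{\frac{5}{2}}$)
$S{\left(r,c \right)} = \frac{-144 + r}{49 + c}$
$\frac{\left(9422 - 827\right) + 44855}{S{\left(-83,T{\left(6 - 3 \right)} \right)} - 15403} = \frac{\left(9422 - 827\right) + 44855}{\frac{-144 - 83}{49 + \left(6 - 3\right)^{\frac{5}{2}}} - 15403} = \frac{8595 + 44855}{\frac{1}{49 + \left(6 - 3\right)^{\frac{5}{2}}} \left(-227\right) - 15403} = \frac{53450}{\frac{1}{49 + 3^{\frac{5}{2}}} \left(-227\right) - 15403} = \frac{53450}{\frac{1}{49 + 9 \sqrt{3}} \left(-227\right) - 15403} = \frac{53450}{- \frac{227}{49 + 9 \sqrt{3}} - 15403} = \frac{53450}{-15403 - \frac{227}{49 + 9 \sqrt{3}}}$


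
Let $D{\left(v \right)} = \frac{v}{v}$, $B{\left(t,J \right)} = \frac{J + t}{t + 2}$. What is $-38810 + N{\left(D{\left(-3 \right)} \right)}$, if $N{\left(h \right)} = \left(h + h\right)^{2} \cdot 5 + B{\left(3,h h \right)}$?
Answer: $- \frac{193946}{5} \approx -38789.0$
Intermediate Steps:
$B{\left(t,J \right)} = \frac{J + t}{2 + t}$
$D{\left(v \right)} = 1$
$N{\left(h \right)} = \frac{3}{5} + \frac{101 h^{2}}{5}$ ($N{\left(h \right)} = \left(h + h\right)^{2} \cdot 5 + \frac{h h + 3}{2 + 3} = \left(2 h\right)^{2} \cdot 5 + \frac{h^{2} + 3}{5} = 4 h^{2} \cdot 5 + \frac{3 + h^{2}}{5} = 20 h^{2} + \left(\frac{3}{5} + \frac{h^{2}}{5}\right) = \frac{3}{5} + \frac{101 h^{2}}{5}$)
$-38810 + N{\left(D{\left(-3 \right)} \right)} = -38810 + \left(\frac{3}{5} + \frac{101 \cdot 1^{2}}{5}\right) = -38810 + \left(\frac{3}{5} + \frac{101}{5} \cdot 1\right) = -38810 + \left(\frac{3}{5} + \frac{101}{5}\right) = -38810 + \frac{104}{5} = - \frac{193946}{5}$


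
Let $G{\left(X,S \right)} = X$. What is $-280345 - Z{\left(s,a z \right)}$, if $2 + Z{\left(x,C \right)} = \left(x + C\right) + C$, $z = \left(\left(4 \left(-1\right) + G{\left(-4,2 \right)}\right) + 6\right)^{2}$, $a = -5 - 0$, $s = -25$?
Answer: $-280278$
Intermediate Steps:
$a = -5$ ($a = -5 + 0 = -5$)
$z = 4$ ($z = \left(\left(4 \left(-1\right) - 4\right) + 6\right)^{2} = \left(\left(-4 - 4\right) + 6\right)^{2} = \left(-8 + 6\right)^{2} = \left(-2\right)^{2} = 4$)
$Z{\left(x,C \right)} = -2 + x + 2 C$ ($Z{\left(x,C \right)} = -2 + \left(\left(x + C\right) + C\right) = -2 + \left(\left(C + x\right) + C\right) = -2 + \left(x + 2 C\right) = -2 + x + 2 C$)
$-280345 - Z{\left(s,a z \right)} = -280345 - \left(-2 - 25 + 2 \left(\left(-5\right) 4\right)\right) = -280345 - \left(-2 - 25 + 2 \left(-20\right)\right) = -280345 - \left(-2 - 25 - 40\right) = -280345 - -67 = -280345 + 67 = -280278$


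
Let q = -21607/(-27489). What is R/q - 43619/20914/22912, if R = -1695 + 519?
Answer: -911207891696005/609039772928 ≈ -1496.1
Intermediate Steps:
R = -1176
q = 1271/1617 (q = -21607*(-1/27489) = 1271/1617 ≈ 0.78602)
R/q - 43619/20914/22912 = -1176/1271/1617 - 43619/20914/22912 = -1176*1617/1271 - 43619*1/20914*(1/22912) = -1901592/1271 - 43619/20914*1/22912 = -1901592/1271 - 43619/479181568 = -911207891696005/609039772928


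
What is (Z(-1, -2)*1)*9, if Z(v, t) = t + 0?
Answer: -18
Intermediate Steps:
Z(v, t) = t
(Z(-1, -2)*1)*9 = -2*1*9 = -2*9 = -18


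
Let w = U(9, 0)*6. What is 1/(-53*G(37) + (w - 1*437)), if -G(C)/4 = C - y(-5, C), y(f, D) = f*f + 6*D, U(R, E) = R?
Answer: -1/44903 ≈ -2.2270e-5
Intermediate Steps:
y(f, D) = f**2 + 6*D
w = 54 (w = 9*6 = 54)
G(C) = 100 + 20*C (G(C) = -4*(C - ((-5)**2 + 6*C)) = -4*(C - (25 + 6*C)) = -4*(C + (-25 - 6*C)) = -4*(-25 - 5*C) = 100 + 20*C)
1/(-53*G(37) + (w - 1*437)) = 1/(-53*(100 + 20*37) + (54 - 1*437)) = 1/(-53*(100 + 740) + (54 - 437)) = 1/(-53*840 - 383) = 1/(-44520 - 383) = 1/(-44903) = -1/44903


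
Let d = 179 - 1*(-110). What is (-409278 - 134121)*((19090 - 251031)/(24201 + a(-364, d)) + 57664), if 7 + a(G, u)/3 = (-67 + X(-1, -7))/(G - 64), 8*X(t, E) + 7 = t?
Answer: -27019588565424661/862437 ≈ -3.1329e+10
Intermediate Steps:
d = 289 (d = 179 + 110 = 289)
X(t, E) = -7/8 + t/8
a(G, u) = -21 - 204/(-64 + G) (a(G, u) = -21 + 3*((-67 + (-7/8 + (⅛)*(-1)))/(G - 64)) = -21 + 3*((-67 + (-7/8 - ⅛))/(-64 + G)) = -21 + 3*((-67 - 1)/(-64 + G)) = -21 + 3*(-68/(-64 + G)) = -21 - 204/(-64 + G))
(-409278 - 134121)*((19090 - 251031)/(24201 + a(-364, d)) + 57664) = (-409278 - 134121)*((19090 - 251031)/(24201 + 3*(380 - 7*(-364))/(-64 - 364)) + 57664) = -543399*(-231941/(24201 + 3*(380 + 2548)/(-428)) + 57664) = -543399*(-231941/(24201 + 3*(-1/428)*2928) + 57664) = -543399*(-231941/(24201 - 2196/107) + 57664) = -543399*(-231941/2587311/107 + 57664) = -543399*(-231941*107/2587311 + 57664) = -543399*(-24817687/2587311 + 57664) = -543399*149169883817/2587311 = -27019588565424661/862437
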